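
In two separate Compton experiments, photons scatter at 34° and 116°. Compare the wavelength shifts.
116° produces the larger shift by a factor of 8.413

Calculate both shifts using Δλ = λ_C(1 - cos θ):

For θ₁ = 34°:
Δλ₁ = 2.4263 × (1 - cos(34°))
Δλ₁ = 2.4263 × 0.1710
Δλ₁ = 0.4148 pm

For θ₂ = 116°:
Δλ₂ = 2.4263 × (1 - cos(116°))
Δλ₂ = 2.4263 × 1.4384
Δλ₂ = 3.4899 pm

The 116° angle produces the larger shift.
Ratio: 3.4899/0.4148 = 8.413

(Intermediate values are shown rounded; full precision is carried through to the final answer.)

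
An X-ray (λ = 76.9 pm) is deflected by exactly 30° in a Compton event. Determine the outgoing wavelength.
77.2251 pm

Using the Compton formula: λ' = λ + λ_C(1 − cos θ)

For θ = 30°, cos θ = √3/2 (exact) ≈ 0.8660, so:
1 − cos 30° = 1 − (√3/2) ≈ 0.1340

Δλ = λ_C × 0.1340 = 2.4263 × 0.1340 = 0.3251 pm

λ' = 76.9 + 0.3251 = 77.2251 pm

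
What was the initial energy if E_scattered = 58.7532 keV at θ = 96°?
67.3000 keV

Convert final energy to wavelength (hc ≈ 1239.842 keV·pm):
λ' = hc/E' = 1239.842 / 58.7532 = 21.1025 pm

Calculate the Compton shift:
Δλ = λ_C(1 - cos(96°))
Δλ = 2.4263 × (1 - cos(96°))
Δλ = 2.6799 pm

Initial wavelength:
λ = λ' - Δλ = 21.1025 - 2.6799 = 18.4226 pm

Initial energy:
E = hc/λ = 1239.842 / 18.4226 = 67.3000 keV

(Intermediate values are shown rounded; full precision is carried through to the final answer.)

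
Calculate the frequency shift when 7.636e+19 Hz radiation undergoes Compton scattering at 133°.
3.892e+19 Hz (decrease)

Convert frequency to wavelength (c = 299792458 m/s):
λ₀ = c/f₀ = 299792458/7.636e+19 = 3.9260406e-12 m = 3.9260 pm

Calculate Compton shift:
Δλ = λ_C(1 - cos(133°)) = 4.0810 pm

Final wavelength:
λ' = λ₀ + Δλ = 3.9260 + 4.0810 = 8.0071 pm

Final frequency:
f' = c/λ' = 299792458/8.0070904e-12 = 3.7440873e+19 Hz

Frequency shift (decrease):
Δf = f₀ - f' = 7.636e+19 - 3.7440873e+19 = 3.892e+19 Hz

(Intermediate values are shown rounded; full precision is carried through to the final answer.)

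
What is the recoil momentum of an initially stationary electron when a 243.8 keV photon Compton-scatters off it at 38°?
8.1730e-23 kg·m/s

The electron is initially at rest, so by conservation of momentum:
p⃗_e = p⃗₀ − p⃗'  (incident photon momentum minus scattered photon momentum)

Photon momentum magnitudes (p = h/λ = E/c):
λ₀ = hc/E₀ = 5.0855 pm → p₀ = h/λ₀ = 1.3029e-22 kg·m/s
Δλ = λ_C(1 − cos 38°) = 0.5144 pm
λ' = 5.5998 pm → p' = h/λ' = 1.1833e-22 kg·m/s

The scattered photon makes angle θ = 38° with the incident direction, so by the law of cosines:
|p⃗_e|² = p₀² + p'² − 2p₀p'cos θ
|p⃗_e|² = (1.3029e-22)² + (1.1833e-22)² − 2·1.3029e-22·1.1833e-22·cos(38°)
|p⃗_e| = 8.1730e-23 kg·m/s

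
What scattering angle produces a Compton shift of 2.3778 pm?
88.85°

From the Compton formula Δλ = λ_C(1 - cos θ), we can solve for θ:

cos θ = 1 - Δλ/λ_C

Given:
- Δλ = 2.3778 pm
- λ_C = h/(m_e·c) ≈ 2.42631024 pm

cos θ = 1 - 2.3778/2.42631024
cos θ = 1 - 0.980007
cos θ = 0.019993

θ = arccos(0.019993)
θ = 88.85°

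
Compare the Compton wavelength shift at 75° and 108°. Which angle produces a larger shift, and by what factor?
108° produces the larger shift by a factor of 1.766

Calculate both shifts using Δλ = λ_C(1 - cos θ):

For θ₁ = 75°:
Δλ₁ = 2.4263 × (1 - cos(75°))
Δλ₁ = 2.4263 × 0.7412
Δλ₁ = 1.7983 pm

For θ₂ = 108°:
Δλ₂ = 2.4263 × (1 - cos(108°))
Δλ₂ = 2.4263 × 1.3090
Δλ₂ = 3.1761 pm

The 108° angle produces the larger shift.
Ratio: 3.1761/1.7983 = 1.766

(Intermediate values are shown rounded; full precision is carried through to the final answer.)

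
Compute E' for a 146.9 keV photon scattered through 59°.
128.9258 keV

First convert energy to wavelength:
λ = hc/E, with hc ≈ 1239.842 keV·pm (i.e. 1239.842 eV·nm)

For E = 146.9 keV = 146900 eV:
λ = 1239.842 keV·pm / 146.9 keV
λ = 8.4400 pm

Calculate the Compton shift:
Δλ = λ_C(1 - cos(59°)) = 2.4263 × 0.4850
Δλ = 1.1767 pm

Final wavelength:
λ' = 8.4400 + 1.1767 = 9.6167 pm

Final energy:
E' = hc/λ' = 1239.842 / 9.6167 = 128.9258 keV

(Intermediate values are shown rounded; full precision is carried through to the final answer.)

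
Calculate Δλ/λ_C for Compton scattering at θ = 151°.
1.8746 λ_C

The Compton shift formula is:
Δλ = λ_C(1 - cos θ)

Dividing both sides by λ_C:
Δλ/λ_C = 1 - cos θ

For θ = 151°:
Δλ/λ_C = 1 - cos(151°)
Δλ/λ_C = 1 - -0.8746
Δλ/λ_C = 1.8746

This means the shift is 1.8746 × λ_C = 4.5484 pm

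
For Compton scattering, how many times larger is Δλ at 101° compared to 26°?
101° produces the larger shift by a factor of 11.766

Calculate both shifts using Δλ = λ_C(1 - cos θ):

For θ₁ = 26°:
Δλ₁ = 2.4263 × (1 - cos(26°))
Δλ₁ = 2.4263 × 0.1012
Δλ₁ = 0.2456 pm

For θ₂ = 101°:
Δλ₂ = 2.4263 × (1 - cos(101°))
Δλ₂ = 2.4263 × 1.1908
Δλ₂ = 2.8893 pm

The 101° angle produces the larger shift.
Ratio: 2.8893/0.2456 = 11.766

(Intermediate values are shown rounded; full precision is carried through to the final answer.)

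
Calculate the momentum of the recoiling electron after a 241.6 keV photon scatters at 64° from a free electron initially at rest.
1.2462e-22 kg·m/s

The electron is initially at rest, so by conservation of momentum:
p⃗_e = p⃗₀ − p⃗'  (incident photon momentum minus scattered photon momentum)

Photon momentum magnitudes (p = h/λ = E/c):
λ₀ = hc/E₀ = 5.1318 pm → p₀ = h/λ₀ = 1.2912e-22 kg·m/s
Δλ = λ_C(1 − cos 64°) = 1.3627 pm
λ' = 6.4945 pm → p' = h/λ' = 1.0203e-22 kg·m/s

The scattered photon makes angle θ = 64° with the incident direction, so by the law of cosines:
|p⃗_e|² = p₀² + p'² − 2p₀p'cos θ
|p⃗_e|² = (1.2912e-22)² + (1.0203e-22)² − 2·1.2912e-22·1.0203e-22·cos(64°)
|p⃗_e| = 1.2462e-22 kg·m/s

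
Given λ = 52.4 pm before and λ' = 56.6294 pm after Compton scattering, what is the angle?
138.00°

First find the wavelength shift:
Δλ = λ' - λ = 56.6294 - 52.4 = 4.2294 pm

Using Δλ = λ_C(1 - cos θ), with λ_C = h/(m_e·c) ≈ 2.42631024 pm:
cos θ = 1 - Δλ/λ_C
cos θ = 1 - 4.2294/2.42631024
cos θ = -0.743141

θ = arccos(-0.743141)
θ = 138.00°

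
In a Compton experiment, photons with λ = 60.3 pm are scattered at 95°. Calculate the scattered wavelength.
62.9378 pm

Using the Compton scattering formula:
λ' = λ + Δλ = λ + λ_C(1 - cos θ)

Given:
- Initial wavelength λ = 60.3 pm
- Scattering angle θ = 95°
- Compton wavelength λ_C ≈ 2.4263 pm

Calculate the shift:
Δλ = 2.4263 × (1 - cos(95°))
Δλ = 2.4263 × 1.0872
Δλ = 2.6378 pm

Final wavelength:
λ' = 60.3 + 2.6378 = 62.9378 pm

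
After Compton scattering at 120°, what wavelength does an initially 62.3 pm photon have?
65.9395 pm

Using the Compton formula: λ' = λ + λ_C(1 − cos θ)

For θ = 120°, cos θ = -1/2 (exact) = -0.5000, so:
1 − cos 120° = 1 − (-1/2) = 1.5000

Δλ = λ_C × 1.5000 = 2.4263 × 1.5000 = 3.6395 pm

λ' = 62.3 + 3.6395 = 65.9395 pm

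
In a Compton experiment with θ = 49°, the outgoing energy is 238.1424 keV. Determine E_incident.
283.6000 keV

Convert final energy to wavelength (hc ≈ 1239.842 keV·pm):
λ' = hc/E' = 1239.842 / 238.1424 = 5.2063 pm

Calculate the Compton shift:
Δλ = λ_C(1 - cos(49°))
Δλ = 2.4263 × (1 - cos(49°))
Δλ = 0.8345 pm

Initial wavelength:
λ = λ' - Δλ = 5.2063 - 0.8345 = 4.3718 pm

Initial energy:
E = hc/λ = 1239.842 / 4.3718 = 283.6000 keV

(Intermediate values are shown rounded; full precision is carried through to the final answer.)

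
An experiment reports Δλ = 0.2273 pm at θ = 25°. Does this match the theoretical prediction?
Yes, consistent

Calculate the expected shift for θ = 25°:

Δλ_expected = λ_C(1 - cos(25°))
Δλ_expected = 2.4263 × (1 - cos(25°))
Δλ_expected = 2.4263 × 0.0937
Δλ_expected = 0.2273 pm

Given shift: 0.2273 pm
Expected shift: 0.2273 pm
Difference: 0.0000 pm

The values match. This is consistent with Compton scattering at the stated angle.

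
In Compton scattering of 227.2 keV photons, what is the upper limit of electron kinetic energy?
106.9399 keV

Maximum energy transfer occurs at θ = 180° (backscattering).

Initial photon: E₀ = 227.2 keV → λ₀ = 5.4571 pm

Maximum Compton shift (at 180°):
Δλ_max = 2λ_C = 2 × 2.4263 = 4.8526 pm

Final wavelength:
λ' = 5.4571 + 4.8526 = 10.3097 pm

Minimum photon energy (maximum energy to electron):
E'_min = hc/λ' = 120.2601 keV

Maximum electron kinetic energy:
K_max = E₀ - E'_min = 227.2000 - 120.2601 = 106.9399 keV

(Intermediate values are shown rounded; full precision is carried through to the final answer.)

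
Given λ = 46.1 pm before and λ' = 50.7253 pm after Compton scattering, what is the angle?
155.00°

First find the wavelength shift:
Δλ = λ' - λ = 50.7253 - 46.1 = 4.6253 pm

Using Δλ = λ_C(1 - cos θ), with λ_C = h/(m_e·c) ≈ 2.42631024 pm:
cos θ = 1 - Δλ/λ_C
cos θ = 1 - 4.6253/2.42631024
cos θ = -0.906310

θ = arccos(-0.906310)
θ = 155.00°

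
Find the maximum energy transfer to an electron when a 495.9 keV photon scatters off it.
327.2784 keV

Maximum energy transfer occurs at θ = 180° (backscattering).

Initial photon: E₀ = 495.9 keV → λ₀ = 2.5002 pm

Maximum Compton shift (at 180°):
Δλ_max = 2λ_C = 2 × 2.4263 = 4.8526 pm

Final wavelength:
λ' = 2.5002 + 4.8526 = 7.3528 pm

Minimum photon energy (maximum energy to electron):
E'_min = hc/λ' = 168.6216 keV

Maximum electron kinetic energy:
K_max = E₀ - E'_min = 495.9000 - 168.6216 = 327.2784 keV

(Intermediate values are shown rounded; full precision is carried through to the final answer.)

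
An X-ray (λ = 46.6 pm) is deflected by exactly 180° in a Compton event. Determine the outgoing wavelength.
51.4526 pm

Using the Compton formula: λ' = λ + λ_C(1 − cos θ)

For θ = 180°, cos θ = -1 (exact) = -1.0000, so:
1 − cos 180° = 1 − (-1) = 2.0000

Δλ = λ_C × 2.0000 = 2.4263 × 2.0000 = 4.8526 pm

λ' = 46.6 + 4.8526 = 51.4526 pm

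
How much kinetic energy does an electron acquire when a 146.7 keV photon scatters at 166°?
53.0004 keV

By energy conservation: K_e = E_initial - E_final

First find the scattered photon energy:
Initial wavelength: λ = hc/E = 8.4515 pm
Compton shift: Δλ = λ_C(1 - cos(166°)) = 4.7805 pm
Final wavelength: λ' = 8.4515 + 4.7805 = 13.2321 pm
Final photon energy: E' = hc/λ' = 93.6996 keV

Electron kinetic energy:
K_e = E - E' = 146.7000 - 93.6996 = 53.0004 keV

(Intermediate values are shown rounded; full precision is carried through to the final answer.)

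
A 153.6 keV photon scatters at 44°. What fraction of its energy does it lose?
0.0778 (or 7.78%)

Calculate initial and final photon energies:

Initial: E₀ = 153.6 keV → λ₀ = 8.0719 pm
Compton shift: Δλ = 0.6810 pm
Final wavelength: λ' = 8.7529 pm
Final energy: E' = 141.6500 keV

Fractional energy loss:
(E₀ - E')/E₀ = (153.6000 - 141.6500)/153.6000
= 11.9500/153.6000
= 0.0778
= 7.78%

(Intermediate values are shown rounded; full precision is carried through to the final answer.)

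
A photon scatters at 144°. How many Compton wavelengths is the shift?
1.8090 λ_C

The Compton shift formula is:
Δλ = λ_C(1 - cos θ)

Dividing both sides by λ_C:
Δλ/λ_C = 1 - cos θ

For θ = 144°:
Δλ/λ_C = 1 - cos(144°)
Δλ/λ_C = 1 - -0.8090
Δλ/λ_C = 1.8090

This means the shift is 1.8090 × λ_C = 4.3892 pm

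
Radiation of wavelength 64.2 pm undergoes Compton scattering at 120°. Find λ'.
67.8395 pm

Using the Compton formula: λ' = λ + λ_C(1 − cos θ)

For θ = 120°, cos θ = -1/2 (exact) = -0.5000, so:
1 − cos 120° = 1 − (-1/2) = 1.5000

Δλ = λ_C × 1.5000 = 2.4263 × 1.5000 = 3.6395 pm

λ' = 64.2 + 3.6395 = 67.8395 pm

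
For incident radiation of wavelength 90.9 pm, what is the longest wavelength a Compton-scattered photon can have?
95.7526 pm (at θ = 180°)

The Compton shift is Δλ = λ_C(1 − cos θ).

Since cos θ ranges from −1 to 1, the factor (1 − cos θ) ranges from 0 to 2; the maximum shift occurs at θ = 180° (backscattering):
Δλ_max = 2λ_C = 2 × 2.4263 pm = 4.8526 pm

Maximum scattered wavelength:
λ'_max = λ₀ + Δλ_max = 90.9 + 4.8526 = 95.7526 pm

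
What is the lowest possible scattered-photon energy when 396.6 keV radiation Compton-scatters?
155.3921 keV (at θ = 180°)

The scattered photon has minimum energy when its wavelength is maximum, i.e., when the Compton shift Δλ = λ_C(1 − cos θ) is maximum. This occurs at θ = 180° (backscattering), giving Δλ_max = 2λ_C = 4.8526 pm.

Initial wavelength: λ₀ = hc/E₀ = 3.1262 pm
Maximum final wavelength: λ'_max = λ₀ + 2λ_C = 3.1262 + 4.8526 = 7.9788 pm
Minimum final energy: E'_min = hc/λ'_max = 155.3921 keV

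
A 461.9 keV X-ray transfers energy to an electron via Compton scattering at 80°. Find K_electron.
197.4967 keV

By energy conservation: K_e = E_initial - E_final

First find the scattered photon energy:
Initial wavelength: λ = hc/E = 2.6842 pm
Compton shift: Δλ = λ_C(1 - cos(80°)) = 2.0050 pm
Final wavelength: λ' = 2.6842 + 2.0050 = 4.6892 pm
Final photon energy: E' = hc/λ' = 264.4033 keV

Electron kinetic energy:
K_e = E - E' = 461.9000 - 264.4033 = 197.4967 keV

(Intermediate values are shown rounded; full precision is carried through to the final answer.)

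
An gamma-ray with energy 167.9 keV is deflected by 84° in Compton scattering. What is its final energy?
129.7300 keV

First convert energy to wavelength:
λ = hc/E, with hc ≈ 1239.842 keV·pm (i.e. 1239.842 eV·nm)

For E = 167.9 keV = 167900 eV:
λ = 1239.842 keV·pm / 167.9 keV
λ = 7.3844 pm

Calculate the Compton shift:
Δλ = λ_C(1 - cos(84°)) = 2.4263 × 0.8955
Δλ = 2.1727 pm

Final wavelength:
λ' = 7.3844 + 2.1727 = 9.5571 pm

Final energy:
E' = hc/λ' = 1239.842 / 9.5571 = 129.7300 keV

(Intermediate values are shown rounded; full precision is carried through to the final answer.)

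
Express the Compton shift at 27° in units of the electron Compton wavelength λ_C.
0.1090 λ_C

The Compton shift formula is:
Δλ = λ_C(1 - cos θ)

Dividing both sides by λ_C:
Δλ/λ_C = 1 - cos θ

For θ = 27°:
Δλ/λ_C = 1 - cos(27°)
Δλ/λ_C = 1 - 0.8910
Δλ/λ_C = 0.1090

This means the shift is 0.1090 × λ_C = 0.2645 pm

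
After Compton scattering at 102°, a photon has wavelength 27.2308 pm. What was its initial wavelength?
24.3000 pm

From λ' = λ + Δλ, we have λ = λ' - Δλ

First calculate the Compton shift:
Δλ = λ_C(1 - cos θ)
Δλ = 2.4263 × (1 - cos(102°))
Δλ = 2.4263 × 1.2079
Δλ = 2.9308 pm

Initial wavelength:
λ = λ' - Δλ
λ = 27.2308 - 2.9308
λ = 24.3000 pm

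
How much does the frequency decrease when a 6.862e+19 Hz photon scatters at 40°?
7.891e+18 Hz (decrease)

Convert frequency to wavelength (c = 299792458 m/s):
λ₀ = c/f₀ = 299792458/6.862e+19 = 4.3688787e-12 m = 4.3689 pm

Calculate Compton shift:
Δλ = λ_C(1 - cos(40°)) = 0.5676 pm

Final wavelength:
λ' = λ₀ + Δλ = 4.3689 + 0.5676 = 4.9365 pm

Final frequency:
f' = c/λ' = 299792458/4.9365275e-12 = 6.0729421e+19 Hz

Frequency shift (decrease):
Δf = f₀ - f' = 6.862e+19 - 6.0729421e+19 = 7.891e+18 Hz

(Intermediate values are shown rounded; full precision is carried through to the final answer.)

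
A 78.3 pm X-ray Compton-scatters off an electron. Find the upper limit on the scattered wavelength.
83.1526 pm (at θ = 180°)

The Compton shift is Δλ = λ_C(1 − cos θ).

Since cos θ ranges from −1 to 1, the factor (1 − cos θ) ranges from 0 to 2; the maximum shift occurs at θ = 180° (backscattering):
Δλ_max = 2λ_C = 2 × 2.4263 pm = 4.8526 pm

Maximum scattered wavelength:
λ'_max = λ₀ + Δλ_max = 78.3 + 4.8526 = 83.1526 pm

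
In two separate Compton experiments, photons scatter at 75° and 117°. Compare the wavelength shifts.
117° produces the larger shift by a factor of 1.962

Calculate both shifts using Δλ = λ_C(1 - cos θ):

For θ₁ = 75°:
Δλ₁ = 2.4263 × (1 - cos(75°))
Δλ₁ = 2.4263 × 0.7412
Δλ₁ = 1.7983 pm

For θ₂ = 117°:
Δλ₂ = 2.4263 × (1 - cos(117°))
Δλ₂ = 2.4263 × 1.4540
Δλ₂ = 3.5278 pm

The 117° angle produces the larger shift.
Ratio: 3.5278/1.7983 = 1.962

(Intermediate values are shown rounded; full precision is carried through to the final answer.)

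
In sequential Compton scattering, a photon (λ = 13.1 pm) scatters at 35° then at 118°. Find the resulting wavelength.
17.1042 pm

Apply Compton shift twice:

First scattering at θ₁ = 35°:
Δλ₁ = λ_C(1 - cos(35°))
Δλ₁ = 2.4263 × 0.1808
Δλ₁ = 0.4388 pm

After first scattering:
λ₁ = 13.1 + 0.4388 = 13.5388 pm

Second scattering at θ₂ = 118°:
Δλ₂ = λ_C(1 - cos(118°))
Δλ₂ = 2.4263 × 1.4695
Δλ₂ = 3.5654 pm

Final wavelength:
λ₂ = 13.5388 + 3.5654 = 17.1042 pm

Total shift: Δλ_total = 0.4388 + 3.5654 = 4.0042 pm

(Intermediate values are shown rounded; full precision is carried through to the final answer.)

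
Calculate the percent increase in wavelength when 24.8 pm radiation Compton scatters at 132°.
16.3300%

Calculate the Compton shift:
Δλ = λ_C(1 - cos(132°))
Δλ = 2.4263 × (1 - cos(132°))
Δλ = 2.4263 × 1.6691
Δλ = 4.0498 pm

Percentage change:
(Δλ/λ₀) × 100 = (4.0498/24.8) × 100
= 16.3300%

(Intermediate values are shown rounded; full precision is carried through to the final answer.)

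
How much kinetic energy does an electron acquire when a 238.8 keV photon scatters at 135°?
105.9684 keV

By energy conservation: K_e = E_initial - E_final

First find the scattered photon energy:
Initial wavelength: λ = hc/E = 5.1920 pm
Compton shift: Δλ = λ_C(1 - cos(135°)) = 4.1420 pm
Final wavelength: λ' = 5.1920 + 4.1420 = 9.3339 pm
Final photon energy: E' = hc/λ' = 132.8316 keV

Electron kinetic energy:
K_e = E - E' = 238.8000 - 132.8316 = 105.9684 keV

(Intermediate values are shown rounded; full precision is carried through to the final answer.)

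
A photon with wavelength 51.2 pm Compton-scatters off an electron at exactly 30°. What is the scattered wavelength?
51.5251 pm

Using the Compton formula: λ' = λ + λ_C(1 − cos θ)

For θ = 30°, cos θ = √3/2 (exact) ≈ 0.8660, so:
1 − cos 30° = 1 − (√3/2) ≈ 0.1340

Δλ = λ_C × 0.1340 = 2.4263 × 0.1340 = 0.3251 pm

λ' = 51.2 + 0.3251 = 51.5251 pm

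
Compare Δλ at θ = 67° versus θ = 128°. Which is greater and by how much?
128° produces the larger shift by a factor of 2.652

Calculate both shifts using Δλ = λ_C(1 - cos θ):

For θ₁ = 67°:
Δλ₁ = 2.4263 × (1 - cos(67°))
Δλ₁ = 2.4263 × 0.6093
Δλ₁ = 1.4783 pm

For θ₂ = 128°:
Δλ₂ = 2.4263 × (1 - cos(128°))
Δλ₂ = 2.4263 × 1.6157
Δλ₂ = 3.9201 pm

The 128° angle produces the larger shift.
Ratio: 3.9201/1.4783 = 2.652

(Intermediate values are shown rounded; full precision is carried through to the final answer.)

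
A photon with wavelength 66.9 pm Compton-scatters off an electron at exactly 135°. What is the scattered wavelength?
71.0420 pm

Using the Compton formula: λ' = λ + λ_C(1 − cos θ)

For θ = 135°, cos θ = -√2/2 (exact) ≈ -0.7071, so:
1 − cos 135° = 1 − (-√2/2) ≈ 1.7071

Δλ = λ_C × 1.7071 = 2.4263 × 1.7071 = 4.1420 pm

λ' = 66.9 + 4.1420 = 71.0420 pm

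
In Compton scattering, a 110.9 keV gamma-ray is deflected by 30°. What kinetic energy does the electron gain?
3.1334 keV

By energy conservation: K_e = E_initial - E_final

First find the scattered photon energy:
Initial wavelength: λ = hc/E = 11.1798 pm
Compton shift: Δλ = λ_C(1 - cos(30°)) = 0.3251 pm
Final wavelength: λ' = 11.1798 + 0.3251 = 11.5049 pm
Final photon energy: E' = hc/λ' = 107.7666 keV

Electron kinetic energy:
K_e = E - E' = 110.9000 - 107.7666 = 3.1334 keV

(Intermediate values are shown rounded; full precision is carried through to the final answer.)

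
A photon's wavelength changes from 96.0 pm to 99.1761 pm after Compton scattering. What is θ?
108.00°

First find the wavelength shift:
Δλ = λ' - λ = 99.1761 - 96.0 = 3.1761 pm

Using Δλ = λ_C(1 - cos θ), with λ_C = h/(m_e·c) ≈ 2.42631024 pm:
cos θ = 1 - Δλ/λ_C
cos θ = 1 - 3.1761/2.42631024
cos θ = -0.309025

θ = arccos(-0.309025)
θ = 108.00°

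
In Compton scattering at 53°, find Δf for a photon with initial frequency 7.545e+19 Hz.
1.476e+19 Hz (decrease)

Convert frequency to wavelength (c = 299792458 m/s):
λ₀ = c/f₀ = 299792458/7.545e+19 = 3.9733924e-12 m = 3.9734 pm

Calculate Compton shift:
Δλ = λ_C(1 - cos(53°)) = 0.9661 pm

Final wavelength:
λ' = λ₀ + Δλ = 3.9734 + 0.9661 = 4.9395 pm

Final frequency:
f' = c/λ' = 299792458/4.9395127e-12 = 6.0692719e+19 Hz

Frequency shift (decrease):
Δf = f₀ - f' = 7.545e+19 - 6.0692719e+19 = 1.476e+19 Hz

(Intermediate values are shown rounded; full precision is carried through to the final answer.)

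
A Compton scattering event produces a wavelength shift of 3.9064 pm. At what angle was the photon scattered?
127.59°

From the Compton formula Δλ = λ_C(1 - cos θ), we can solve for θ:

cos θ = 1 - Δλ/λ_C

Given:
- Δλ = 3.9064 pm
- λ_C = h/(m_e·c) ≈ 2.42631024 pm

cos θ = 1 - 3.9064/2.42631024
cos θ = 1 - 1.610017
cos θ = -0.610017

θ = arccos(-0.610017)
θ = 127.59°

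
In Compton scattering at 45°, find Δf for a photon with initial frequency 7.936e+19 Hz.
1.257e+19 Hz (decrease)

Convert frequency to wavelength (c = 299792458 m/s):
λ₀ = c/f₀ = 299792458/7.936e+19 = 3.7776267e-12 m = 3.7776 pm

Calculate Compton shift:
Δλ = λ_C(1 - cos(45°)) = 0.7106 pm

Final wavelength:
λ' = λ₀ + Δλ = 3.7776 + 0.7106 = 4.4883 pm

Final frequency:
f' = c/λ' = 299792458/4.4882766e-12 = 6.6794560e+19 Hz

Frequency shift (decrease):
Δf = f₀ - f' = 7.936e+19 - 6.6794560e+19 = 1.257e+19 Hz

(Intermediate values are shown rounded; full precision is carried through to the final answer.)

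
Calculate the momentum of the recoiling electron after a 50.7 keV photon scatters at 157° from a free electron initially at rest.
4.8861e-23 kg·m/s

The electron is initially at rest, so by conservation of momentum:
p⃗_e = p⃗₀ − p⃗'  (incident photon momentum minus scattered photon momentum)

Photon momentum magnitudes (p = h/λ = E/c):
λ₀ = hc/E₀ = 24.4545 pm → p₀ = h/λ₀ = 2.7096e-23 kg·m/s
Δλ = λ_C(1 − cos 157°) = 4.6597 pm
λ' = 29.1142 pm → p' = h/λ' = 2.2759e-23 kg·m/s

The scattered photon makes angle θ = 157° with the incident direction, so by the law of cosines:
|p⃗_e|² = p₀² + p'² − 2p₀p'cos θ
|p⃗_e|² = (2.7096e-23)² + (2.2759e-23)² − 2·2.7096e-23·2.2759e-23·cos(157°)
|p⃗_e| = 4.8861e-23 kg·m/s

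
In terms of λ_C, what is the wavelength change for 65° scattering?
0.5774 λ_C

The Compton shift formula is:
Δλ = λ_C(1 - cos θ)

Dividing both sides by λ_C:
Δλ/λ_C = 1 - cos θ

For θ = 65°:
Δλ/λ_C = 1 - cos(65°)
Δλ/λ_C = 1 - 0.4226
Δλ/λ_C = 0.5774

This means the shift is 0.5774 × λ_C = 1.4009 pm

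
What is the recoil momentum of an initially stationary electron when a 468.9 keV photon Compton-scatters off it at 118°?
3.1511e-22 kg·m/s

The electron is initially at rest, so by conservation of momentum:
p⃗_e = p⃗₀ − p⃗'  (incident photon momentum minus scattered photon momentum)

Photon momentum magnitudes (p = h/λ = E/c):
λ₀ = hc/E₀ = 2.6442 pm → p₀ = h/λ₀ = 2.5059e-22 kg·m/s
Δλ = λ_C(1 − cos 118°) = 3.5654 pm
λ' = 6.2095 pm → p' = h/λ' = 1.0671e-22 kg·m/s

The scattered photon makes angle θ = 118° with the incident direction, so by the law of cosines:
|p⃗_e|² = p₀² + p'² − 2p₀p'cos θ
|p⃗_e|² = (2.5059e-22)² + (1.0671e-22)² − 2·2.5059e-22·1.0671e-22·cos(118°)
|p⃗_e| = 3.1511e-22 kg·m/s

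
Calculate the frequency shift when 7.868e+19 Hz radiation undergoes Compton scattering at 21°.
3.193e+18 Hz (decrease)

Convert frequency to wavelength (c = 299792458 m/s):
λ₀ = c/f₀ = 299792458/7.868e+19 = 3.8102753e-12 m = 3.8103 pm

Calculate Compton shift:
Δλ = λ_C(1 - cos(21°)) = 0.1612 pm

Final wavelength:
λ' = λ₀ + Δλ = 3.8103 + 0.1612 = 3.9714 pm

Final frequency:
f' = c/λ' = 299792458/3.9714298e-12 = 7.5487287e+19 Hz

Frequency shift (decrease):
Δf = f₀ - f' = 7.868e+19 - 7.5487287e+19 = 3.193e+18 Hz

(Intermediate values are shown rounded; full precision is carried through to the final answer.)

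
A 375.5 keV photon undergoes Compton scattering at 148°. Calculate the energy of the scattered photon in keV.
159.2444 keV

First convert energy to wavelength:
λ = hc/E, with hc ≈ 1239.842 keV·pm (i.e. 1239.842 eV·nm)

For E = 375.5 keV = 375500 eV:
λ = 1239.842 keV·pm / 375.5 keV
λ = 3.3018 pm

Calculate the Compton shift:
Δλ = λ_C(1 - cos(148°)) = 2.4263 × 1.8480
Δλ = 4.4839 pm

Final wavelength:
λ' = 3.3018 + 4.4839 = 7.7858 pm

Final energy:
E' = hc/λ' = 1239.842 / 7.7858 = 159.2444 keV

(Intermediate values are shown rounded; full precision is carried through to the final answer.)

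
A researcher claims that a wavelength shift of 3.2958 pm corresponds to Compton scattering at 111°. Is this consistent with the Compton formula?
Yes, consistent

Calculate the expected shift for θ = 111°:

Δλ_expected = λ_C(1 - cos(111°))
Δλ_expected = 2.4263 × (1 - cos(111°))
Δλ_expected = 2.4263 × 1.3584
Δλ_expected = 3.2958 pm

Given shift: 3.2958 pm
Expected shift: 3.2958 pm
Difference: 0.0000 pm

The values match. This is consistent with Compton scattering at the stated angle.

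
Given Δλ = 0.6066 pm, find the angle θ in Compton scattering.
41.41°

From the Compton formula Δλ = λ_C(1 - cos θ), we can solve for θ:

cos θ = 1 - Δλ/λ_C

Given:
- Δλ = 0.6066 pm
- λ_C = h/(m_e·c) ≈ 2.42631024 pm

cos θ = 1 - 0.6066/2.42631024
cos θ = 1 - 0.250009
cos θ = 0.749991

θ = arccos(0.749991)
θ = 41.41°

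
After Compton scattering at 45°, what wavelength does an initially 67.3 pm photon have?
68.0106 pm

Using the Compton formula: λ' = λ + λ_C(1 − cos θ)

For θ = 45°, cos θ = √2/2 (exact) ≈ 0.7071, so:
1 − cos 45° = 1 − (√2/2) ≈ 0.2929

Δλ = λ_C × 0.2929 = 2.4263 × 0.2929 = 0.7106 pm

λ' = 67.3 + 0.7106 = 68.0106 pm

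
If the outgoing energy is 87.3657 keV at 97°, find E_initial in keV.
108.1000 keV

Convert final energy to wavelength (hc ≈ 1239.842 keV·pm):
λ' = hc/E' = 1239.842 / 87.3657 = 14.1914 pm

Calculate the Compton shift:
Δλ = λ_C(1 - cos(97°))
Δλ = 2.4263 × (1 - cos(97°))
Δλ = 2.7220 pm

Initial wavelength:
λ = λ' - Δλ = 14.1914 - 2.7220 = 11.4694 pm

Initial energy:
E = hc/λ = 1239.842 / 11.4694 = 108.1000 keV

(Intermediate values are shown rounded; full precision is carried through to the final answer.)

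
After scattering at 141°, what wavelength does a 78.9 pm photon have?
83.2119 pm

Using the Compton scattering formula:
λ' = λ + Δλ = λ + λ_C(1 - cos θ)

Given:
- Initial wavelength λ = 78.9 pm
- Scattering angle θ = 141°
- Compton wavelength λ_C ≈ 2.4263 pm

Calculate the shift:
Δλ = 2.4263 × (1 - cos(141°))
Δλ = 2.4263 × 1.7771
Δλ = 4.3119 pm

Final wavelength:
λ' = 78.9 + 4.3119 = 83.2119 pm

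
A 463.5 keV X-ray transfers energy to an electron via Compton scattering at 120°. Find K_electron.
267.1491 keV

By energy conservation: K_e = E_initial - E_final

First find the scattered photon energy:
Initial wavelength: λ = hc/E = 2.6750 pm
Compton shift: Δλ = λ_C(1 - cos(120°)) = 3.6395 pm
Final wavelength: λ' = 2.6750 + 3.6395 = 6.3144 pm
Final photon energy: E' = hc/λ' = 196.3509 keV

Electron kinetic energy:
K_e = E - E' = 463.5000 - 196.3509 = 267.1491 keV

(Intermediate values are shown rounded; full precision is carried through to the final answer.)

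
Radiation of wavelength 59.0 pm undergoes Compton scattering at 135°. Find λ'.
63.1420 pm

Using the Compton formula: λ' = λ + λ_C(1 − cos θ)

For θ = 135°, cos θ = -√2/2 (exact) ≈ -0.7071, so:
1 − cos 135° = 1 − (-√2/2) ≈ 1.7071

Δλ = λ_C × 1.7071 = 2.4263 × 1.7071 = 4.1420 pm

λ' = 59.0 + 4.1420 = 63.1420 pm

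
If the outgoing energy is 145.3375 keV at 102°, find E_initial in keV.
221.4000 keV

Convert final energy to wavelength (hc ≈ 1239.842 keV·pm):
λ' = hc/E' = 1239.842 / 145.3375 = 8.5308 pm

Calculate the Compton shift:
Δλ = λ_C(1 - cos(102°))
Δλ = 2.4263 × (1 - cos(102°))
Δλ = 2.9308 pm

Initial wavelength:
λ = λ' - Δλ = 8.5308 - 2.9308 = 5.6000 pm

Initial energy:
E = hc/λ = 1239.842 / 5.6000 = 221.4000 keV

(Intermediate values are shown rounded; full precision is carried through to the final answer.)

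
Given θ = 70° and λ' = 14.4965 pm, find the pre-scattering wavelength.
12.9000 pm

From λ' = λ + Δλ, we have λ = λ' - Δλ

First calculate the Compton shift:
Δλ = λ_C(1 - cos θ)
Δλ = 2.4263 × (1 - cos(70°))
Δλ = 2.4263 × 0.6580
Δλ = 1.5965 pm

Initial wavelength:
λ = λ' - Δλ
λ = 14.4965 - 1.5965
λ = 12.9000 pm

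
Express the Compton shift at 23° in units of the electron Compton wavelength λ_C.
0.0795 λ_C

The Compton shift formula is:
Δλ = λ_C(1 - cos θ)

Dividing both sides by λ_C:
Δλ/λ_C = 1 - cos θ

For θ = 23°:
Δλ/λ_C = 1 - cos(23°)
Δλ/λ_C = 1 - 0.9205
Δλ/λ_C = 0.0795

This means the shift is 0.0795 × λ_C = 0.1929 pm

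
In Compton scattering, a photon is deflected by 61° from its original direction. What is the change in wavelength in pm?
1.2500 pm

Using the Compton scattering formula:
Δλ = λ_C(1 - cos θ)

where λ_C = h/(m_e·c) ≈ 2.4263 pm is the Compton wavelength of an electron.

For θ = 61°:
cos(61°) = 0.4848
1 - cos(61°) = 0.5152

Δλ = 2.4263 × 0.5152
Δλ = 1.2500 pm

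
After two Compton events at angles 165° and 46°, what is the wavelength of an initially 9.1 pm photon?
14.6108 pm

Apply Compton shift twice:

First scattering at θ₁ = 165°:
Δλ₁ = λ_C(1 - cos(165°))
Δλ₁ = 2.4263 × 1.9659
Δλ₁ = 4.7699 pm

After first scattering:
λ₁ = 9.1 + 4.7699 = 13.8699 pm

Second scattering at θ₂ = 46°:
Δλ₂ = λ_C(1 - cos(46°))
Δλ₂ = 2.4263 × 0.3053
Δλ₂ = 0.7409 pm

Final wavelength:
λ₂ = 13.8699 + 0.7409 = 14.6108 pm

Total shift: Δλ_total = 4.7699 + 0.7409 = 5.5108 pm

(Intermediate values are shown rounded; full precision is carried through to the final answer.)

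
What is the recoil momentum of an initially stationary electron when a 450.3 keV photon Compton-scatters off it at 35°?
1.3843e-22 kg·m/s

The electron is initially at rest, so by conservation of momentum:
p⃗_e = p⃗₀ − p⃗'  (incident photon momentum minus scattered photon momentum)

Photon momentum magnitudes (p = h/λ = E/c):
λ₀ = hc/E₀ = 2.7534 pm → p₀ = h/λ₀ = 2.4065e-22 kg·m/s
Δλ = λ_C(1 − cos 35°) = 0.4388 pm
λ' = 3.1922 pm → p' = h/λ' = 2.0757e-22 kg·m/s

The scattered photon makes angle θ = 35° with the incident direction, so by the law of cosines:
|p⃗_e|² = p₀² + p'² − 2p₀p'cos θ
|p⃗_e|² = (2.4065e-22)² + (2.0757e-22)² − 2·2.4065e-22·2.0757e-22·cos(35°)
|p⃗_e| = 1.3843e-22 kg·m/s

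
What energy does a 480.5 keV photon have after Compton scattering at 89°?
249.7525 keV

First convert energy to wavelength:
λ = hc/E, with hc ≈ 1239.842 keV·pm (i.e. 1239.842 eV·nm)

For E = 480.5 keV = 480500 eV:
λ = 1239.842 keV·pm / 480.5 keV
λ = 2.5803 pm

Calculate the Compton shift:
Δλ = λ_C(1 - cos(89°)) = 2.4263 × 0.9825
Δλ = 2.3840 pm

Final wavelength:
λ' = 2.5803 + 2.3840 = 4.9643 pm

Final energy:
E' = hc/λ' = 1239.842 / 4.9643 = 249.7525 keV

(Intermediate values are shown rounded; full precision is carried through to the final answer.)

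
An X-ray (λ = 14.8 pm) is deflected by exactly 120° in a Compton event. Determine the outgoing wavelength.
18.4395 pm

Using the Compton formula: λ' = λ + λ_C(1 − cos θ)

For θ = 120°, cos θ = -1/2 (exact) = -0.5000, so:
1 − cos 120° = 1 − (-1/2) = 1.5000

Δλ = λ_C × 1.5000 = 2.4263 × 1.5000 = 3.6395 pm

λ' = 14.8 + 3.6395 = 18.4395 pm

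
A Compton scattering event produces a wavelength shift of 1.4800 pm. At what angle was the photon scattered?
67.04°

From the Compton formula Δλ = λ_C(1 - cos θ), we can solve for θ:

cos θ = 1 - Δλ/λ_C

Given:
- Δλ = 1.4800 pm
- λ_C = h/(m_e·c) ≈ 2.42631024 pm

cos θ = 1 - 1.4800/2.42631024
cos θ = 1 - 0.609980
cos θ = 0.390020

θ = arccos(0.390020)
θ = 67.04°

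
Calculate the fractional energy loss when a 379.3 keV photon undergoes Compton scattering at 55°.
0.2404 (or 24.04%)

Calculate initial and final photon energies:

Initial: E₀ = 379.3 keV → λ₀ = 3.2688 pm
Compton shift: Δλ = 1.0346 pm
Final wavelength: λ' = 4.3034 pm
Final energy: E' = 288.1076 keV

Fractional energy loss:
(E₀ - E')/E₀ = (379.3000 - 288.1076)/379.3000
= 91.1924/379.3000
= 0.2404
= 24.04%

(Intermediate values are shown rounded; full precision is carried through to the final answer.)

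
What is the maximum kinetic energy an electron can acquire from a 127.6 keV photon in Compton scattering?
42.5001 keV

Maximum energy transfer occurs at θ = 180° (backscattering).

Initial photon: E₀ = 127.6 keV → λ₀ = 9.7166 pm

Maximum Compton shift (at 180°):
Δλ_max = 2λ_C = 2 × 2.4263 = 4.8526 pm

Final wavelength:
λ' = 9.7166 + 4.8526 = 14.5693 pm

Minimum photon energy (maximum energy to electron):
E'_min = hc/λ' = 85.0999 keV

Maximum electron kinetic energy:
K_max = E₀ - E'_min = 127.6000 - 85.0999 = 42.5001 keV

(Intermediate values are shown rounded; full precision is carried through to the final answer.)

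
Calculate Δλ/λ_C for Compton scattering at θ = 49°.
0.3439 λ_C

The Compton shift formula is:
Δλ = λ_C(1 - cos θ)

Dividing both sides by λ_C:
Δλ/λ_C = 1 - cos θ

For θ = 49°:
Δλ/λ_C = 1 - cos(49°)
Δλ/λ_C = 1 - 0.6561
Δλ/λ_C = 0.3439

This means the shift is 0.3439 × λ_C = 0.8345 pm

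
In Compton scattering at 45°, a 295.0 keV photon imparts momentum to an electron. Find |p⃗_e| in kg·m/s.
1.1390e-22 kg·m/s

The electron is initially at rest, so by conservation of momentum:
p⃗_e = p⃗₀ − p⃗'  (incident photon momentum minus scattered photon momentum)

Photon momentum magnitudes (p = h/λ = E/c):
λ₀ = hc/E₀ = 4.2029 pm → p₀ = h/λ₀ = 1.5766e-22 kg·m/s
Δλ = λ_C(1 − cos 45°) = 0.7106 pm
λ' = 4.9135 pm → p' = h/λ' = 1.3485e-22 kg·m/s

The scattered photon makes angle θ = 45° with the incident direction, so by the law of cosines:
|p⃗_e|² = p₀² + p'² − 2p₀p'cos θ
|p⃗_e|² = (1.5766e-22)² + (1.3485e-22)² − 2·1.5766e-22·1.3485e-22·cos(45°)
|p⃗_e| = 1.1390e-22 kg·m/s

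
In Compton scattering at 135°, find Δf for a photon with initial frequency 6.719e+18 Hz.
5.707e+17 Hz (decrease)

Convert frequency to wavelength (c = 299792458 m/s):
λ₀ = c/f₀ = 299792458/6.719e+18 = 4.4618613e-11 m = 44.6186 pm

Calculate Compton shift:
Δλ = λ_C(1 - cos(135°)) = 4.1420 pm

Final wavelength:
λ' = λ₀ + Δλ = 44.6186 + 4.1420 = 48.7606 pm

Final frequency:
f' = c/λ' = 299792458/4.8760583e-11 = 6.1482541e+18 Hz

Frequency shift (decrease):
Δf = f₀ - f' = 6.719e+18 - 6.1482541e+18 = 5.707e+17 Hz

(Intermediate values are shown rounded; full precision is carried through to the final answer.)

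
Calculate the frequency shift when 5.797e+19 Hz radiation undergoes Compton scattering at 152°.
2.719e+19 Hz (decrease)

Convert frequency to wavelength (c = 299792458 m/s):
λ₀ = c/f₀ = 299792458/5.797e+19 = 5.1715104e-12 m = 5.1715 pm

Calculate Compton shift:
Δλ = λ_C(1 - cos(152°)) = 4.5686 pm

Final wavelength:
λ' = λ₀ + Δλ = 5.1715 + 4.5686 = 9.7401 pm

Final frequency:
f' = c/λ' = 299792458/9.7401254e-12 = 3.0779117e+19 Hz

Frequency shift (decrease):
Δf = f₀ - f' = 5.797e+19 - 3.0779117e+19 = 2.719e+19 Hz

(Intermediate values are shown rounded; full precision is carried through to the final answer.)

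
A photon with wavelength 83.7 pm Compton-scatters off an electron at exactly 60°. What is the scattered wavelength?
84.9132 pm

Using the Compton formula: λ' = λ + λ_C(1 − cos θ)

For θ = 60°, cos θ = 1/2 (exact) = 0.5000, so:
1 − cos 60° = 1 − (1/2) = 0.5000

Δλ = λ_C × 0.5000 = 2.4263 × 0.5000 = 1.2132 pm

λ' = 83.7 + 1.2132 = 84.9132 pm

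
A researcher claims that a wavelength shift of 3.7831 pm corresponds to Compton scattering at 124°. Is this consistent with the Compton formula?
Yes, consistent

Calculate the expected shift for θ = 124°:

Δλ_expected = λ_C(1 - cos(124°))
Δλ_expected = 2.4263 × (1 - cos(124°))
Δλ_expected = 2.4263 × 1.5592
Δλ_expected = 3.7831 pm

Given shift: 3.7831 pm
Expected shift: 3.7831 pm
Difference: 0.0000 pm

The values match. This is consistent with Compton scattering at the stated angle.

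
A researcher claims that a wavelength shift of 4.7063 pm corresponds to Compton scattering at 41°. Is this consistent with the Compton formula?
No, inconsistent

Calculate the expected shift for θ = 41°:

Δλ_expected = λ_C(1 - cos(41°))
Δλ_expected = 2.4263 × (1 - cos(41°))
Δλ_expected = 2.4263 × 0.2453
Δλ_expected = 0.5952 pm

Given shift: 4.7063 pm
Expected shift: 0.5952 pm
Difference: 4.1111 pm

The values do not match. The given shift corresponds to θ ≈ 160.0°, not 41°.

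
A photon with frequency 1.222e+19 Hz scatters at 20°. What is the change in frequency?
7.245e+16 Hz (decrease)

Convert frequency to wavelength (c = 299792458 m/s):
λ₀ = c/f₀ = 299792458/1.222e+19 = 2.4532934e-11 m = 24.5329 pm

Calculate Compton shift:
Δλ = λ_C(1 - cos(20°)) = 0.1463 pm

Final wavelength:
λ' = λ₀ + Δλ = 24.5329 + 0.1463 = 24.6793 pm

Final frequency:
f' = c/λ' = 299792458/2.4679259e-11 = 1.2147547e+19 Hz

Frequency shift (decrease):
Δf = f₀ - f' = 1.222e+19 - 1.2147547e+19 = 7.245e+16 Hz

(Intermediate values are shown rounded; full precision is carried through to the final answer.)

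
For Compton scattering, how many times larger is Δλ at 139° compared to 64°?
139° produces the larger shift by a factor of 3.124

Calculate both shifts using Δλ = λ_C(1 - cos θ):

For θ₁ = 64°:
Δλ₁ = 2.4263 × (1 - cos(64°))
Δλ₁ = 2.4263 × 0.5616
Δλ₁ = 1.3627 pm

For θ₂ = 139°:
Δλ₂ = 2.4263 × (1 - cos(139°))
Δλ₂ = 2.4263 × 1.7547
Δλ₂ = 4.2575 pm

The 139° angle produces the larger shift.
Ratio: 4.2575/1.3627 = 3.124

(Intermediate values are shown rounded; full precision is carried through to the final answer.)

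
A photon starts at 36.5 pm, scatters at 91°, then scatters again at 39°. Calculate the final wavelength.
39.5094 pm

Apply Compton shift twice:

First scattering at θ₁ = 91°:
Δλ₁ = λ_C(1 - cos(91°))
Δλ₁ = 2.4263 × 1.0175
Δλ₁ = 2.4687 pm

After first scattering:
λ₁ = 36.5 + 2.4687 = 38.9687 pm

Second scattering at θ₂ = 39°:
Δλ₂ = λ_C(1 - cos(39°))
Δλ₂ = 2.4263 × 0.2229
Δλ₂ = 0.5407 pm

Final wavelength:
λ₂ = 38.9687 + 0.5407 = 39.5094 pm

Total shift: Δλ_total = 2.4687 + 0.5407 = 3.0094 pm

(Intermediate values are shown rounded; full precision is carried through to the final answer.)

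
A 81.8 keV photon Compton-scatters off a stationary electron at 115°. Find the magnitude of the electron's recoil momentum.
6.7043e-23 kg·m/s

The electron is initially at rest, so by conservation of momentum:
p⃗_e = p⃗₀ − p⃗'  (incident photon momentum minus scattered photon momentum)

Photon momentum magnitudes (p = h/λ = E/c):
λ₀ = hc/E₀ = 15.1570 pm → p₀ = h/λ₀ = 4.3716e-23 kg·m/s
Δλ = λ_C(1 − cos 115°) = 3.4517 pm
λ' = 18.6087 pm → p' = h/λ' = 3.5607e-23 kg·m/s

The scattered photon makes angle θ = 115° with the incident direction, so by the law of cosines:
|p⃗_e|² = p₀² + p'² − 2p₀p'cos θ
|p⃗_e|² = (4.3716e-23)² + (3.5607e-23)² − 2·4.3716e-23·3.5607e-23·cos(115°)
|p⃗_e| = 6.7043e-23 kg·m/s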